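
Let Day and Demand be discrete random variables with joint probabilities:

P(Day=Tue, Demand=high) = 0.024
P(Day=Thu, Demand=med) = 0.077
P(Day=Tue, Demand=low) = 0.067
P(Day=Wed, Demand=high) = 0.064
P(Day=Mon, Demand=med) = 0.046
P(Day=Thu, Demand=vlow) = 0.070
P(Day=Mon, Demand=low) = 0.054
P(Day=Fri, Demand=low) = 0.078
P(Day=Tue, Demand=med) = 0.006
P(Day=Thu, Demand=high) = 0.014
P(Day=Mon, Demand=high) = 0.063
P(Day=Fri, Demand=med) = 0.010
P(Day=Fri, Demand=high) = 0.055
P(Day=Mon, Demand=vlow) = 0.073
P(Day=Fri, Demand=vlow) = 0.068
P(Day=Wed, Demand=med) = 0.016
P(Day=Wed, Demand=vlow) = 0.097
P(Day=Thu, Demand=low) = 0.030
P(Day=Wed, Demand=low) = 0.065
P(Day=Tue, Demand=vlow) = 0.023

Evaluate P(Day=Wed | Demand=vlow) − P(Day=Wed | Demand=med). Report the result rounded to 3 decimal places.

P(Demand=vlow) = 0.073 + 0.023 + 0.097 + 0.070 + 0.068 = 0.331; P(Day=Wed | Demand=vlow) = 0.097/0.331 = 0.2931.
P(Demand=med) = 0.046 + 0.006 + 0.016 + 0.077 + 0.010 = 0.155; P(Day=Wed | Demand=med) = 0.016/0.155 = 0.1032.
Difference = 0.190.

0.190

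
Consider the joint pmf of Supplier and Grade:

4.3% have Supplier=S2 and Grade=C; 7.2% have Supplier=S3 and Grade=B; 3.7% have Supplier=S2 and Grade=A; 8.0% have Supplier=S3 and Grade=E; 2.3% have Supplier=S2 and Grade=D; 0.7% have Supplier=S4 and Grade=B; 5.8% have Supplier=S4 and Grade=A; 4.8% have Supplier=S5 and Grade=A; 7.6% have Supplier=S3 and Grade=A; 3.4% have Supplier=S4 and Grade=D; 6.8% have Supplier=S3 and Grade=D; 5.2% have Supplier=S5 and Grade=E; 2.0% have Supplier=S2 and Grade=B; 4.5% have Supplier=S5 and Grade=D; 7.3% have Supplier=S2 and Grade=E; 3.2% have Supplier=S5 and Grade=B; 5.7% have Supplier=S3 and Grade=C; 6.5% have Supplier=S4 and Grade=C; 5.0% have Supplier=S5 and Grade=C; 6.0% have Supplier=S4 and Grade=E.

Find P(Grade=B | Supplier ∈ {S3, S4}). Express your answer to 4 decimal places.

P(Supplier=S3) = 0.076 + 0.072 + 0.057 + 0.068 + 0.080 = 0.353.
P(Supplier=S4) = 0.058 + 0.007 + 0.065 + 0.034 + 0.060 = 0.224.
P(Supplier ∈ {S3, S4}) = 0.353 + 0.224 = 0.577; P(Grade=B, Supplier ∈ {S3, S4}) = 0.072 + 0.007 = 0.079.
P(Grade=B | Supplier ∈ {S3, S4}) = 0.079/0.577 = 0.1369.

0.1369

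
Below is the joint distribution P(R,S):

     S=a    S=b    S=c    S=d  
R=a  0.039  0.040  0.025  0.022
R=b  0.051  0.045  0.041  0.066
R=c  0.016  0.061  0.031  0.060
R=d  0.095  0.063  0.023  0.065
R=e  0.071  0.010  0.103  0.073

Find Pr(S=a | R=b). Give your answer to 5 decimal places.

P(R=b) = 0.051 + 0.045 + 0.041 + 0.066 = 0.203.
P(S=a | R=b) = 0.051/0.203 = 0.25123.

0.25123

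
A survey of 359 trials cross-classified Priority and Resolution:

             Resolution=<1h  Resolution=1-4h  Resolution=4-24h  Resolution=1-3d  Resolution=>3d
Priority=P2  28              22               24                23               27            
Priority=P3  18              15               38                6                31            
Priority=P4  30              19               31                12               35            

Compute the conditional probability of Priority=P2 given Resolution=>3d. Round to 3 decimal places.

0.290

Total with Resolution=>3d: 27 + 31 + 35 = 93.
P(Priority=P2 | Resolution=>3d) = 27/93 = 0.290.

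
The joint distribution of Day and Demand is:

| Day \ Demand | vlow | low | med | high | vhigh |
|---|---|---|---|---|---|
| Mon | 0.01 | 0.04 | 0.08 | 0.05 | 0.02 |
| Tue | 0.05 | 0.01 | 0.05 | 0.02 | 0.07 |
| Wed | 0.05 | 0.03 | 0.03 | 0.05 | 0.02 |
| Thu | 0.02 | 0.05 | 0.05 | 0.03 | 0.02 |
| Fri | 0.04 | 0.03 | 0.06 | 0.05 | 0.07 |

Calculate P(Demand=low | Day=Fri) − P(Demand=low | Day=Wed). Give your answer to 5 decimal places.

P(Day=Fri) = 0.04 + 0.03 + 0.06 + 0.05 + 0.07 = 0.25; P(Demand=low | Day=Fri) = 0.03/0.25 = 0.120000.
P(Day=Wed) = 0.05 + 0.03 + 0.03 + 0.05 + 0.02 = 0.18; P(Demand=low | Day=Wed) = 0.03/0.18 = 0.166667.
Difference = -0.04667.

-0.04667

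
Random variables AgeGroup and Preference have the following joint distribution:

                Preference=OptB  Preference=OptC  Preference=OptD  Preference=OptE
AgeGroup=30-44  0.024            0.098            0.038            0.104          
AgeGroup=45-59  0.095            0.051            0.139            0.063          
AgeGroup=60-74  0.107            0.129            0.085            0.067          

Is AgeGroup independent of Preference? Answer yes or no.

no

P(AgeGroup=45-59) = 0.348 and P(Preference=OptD) = 0.262, so their product is 0.09118, but P(AgeGroup=45-59, Preference=OptD) = 0.139. Since these differ, AgeGroup and Preference are not independent.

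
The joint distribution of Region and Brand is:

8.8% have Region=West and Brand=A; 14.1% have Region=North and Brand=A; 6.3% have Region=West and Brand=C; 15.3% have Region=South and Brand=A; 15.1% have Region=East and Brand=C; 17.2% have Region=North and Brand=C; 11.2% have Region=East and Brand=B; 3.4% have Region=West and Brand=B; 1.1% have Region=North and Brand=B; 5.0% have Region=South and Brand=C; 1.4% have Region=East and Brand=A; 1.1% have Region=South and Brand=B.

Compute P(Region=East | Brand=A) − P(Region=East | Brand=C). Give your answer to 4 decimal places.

-0.3110

P(Brand=A) = 0.141 + 0.153 + 0.014 + 0.088 = 0.396; P(Region=East | Brand=A) = 0.014/0.396 = 0.03535.
P(Brand=C) = 0.172 + 0.050 + 0.151 + 0.063 = 0.436; P(Region=East | Brand=C) = 0.151/0.436 = 0.34633.
Difference = -0.3110.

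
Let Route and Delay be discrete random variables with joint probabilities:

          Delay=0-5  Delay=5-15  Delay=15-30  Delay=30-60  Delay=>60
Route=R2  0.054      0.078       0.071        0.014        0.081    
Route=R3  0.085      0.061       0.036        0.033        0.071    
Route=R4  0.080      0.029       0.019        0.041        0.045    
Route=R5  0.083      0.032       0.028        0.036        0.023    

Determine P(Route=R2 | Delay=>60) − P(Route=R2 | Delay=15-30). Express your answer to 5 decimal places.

-0.09286

P(Delay=>60) = 0.081 + 0.071 + 0.045 + 0.023 = 0.220; P(Route=R2 | Delay=>60) = 0.081/0.220 = 0.368182.
P(Delay=15-30) = 0.071 + 0.036 + 0.019 + 0.028 = 0.154; P(Route=R2 | Delay=15-30) = 0.071/0.154 = 0.461039.
Difference = -0.09286.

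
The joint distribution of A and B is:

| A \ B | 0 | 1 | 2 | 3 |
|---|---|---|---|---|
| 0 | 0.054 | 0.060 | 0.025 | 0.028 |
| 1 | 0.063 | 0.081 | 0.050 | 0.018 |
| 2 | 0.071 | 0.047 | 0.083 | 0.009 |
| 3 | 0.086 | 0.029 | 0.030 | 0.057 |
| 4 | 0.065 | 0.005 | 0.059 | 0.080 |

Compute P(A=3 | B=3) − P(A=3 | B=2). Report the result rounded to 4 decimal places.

0.1754

P(B=3) = 0.028 + 0.018 + 0.009 + 0.057 + 0.080 = 0.192; P(A=3 | B=3) = 0.057/0.192 = 0.29688.
P(B=2) = 0.025 + 0.050 + 0.083 + 0.030 + 0.059 = 0.247; P(A=3 | B=2) = 0.030/0.247 = 0.12146.
Difference = 0.1754.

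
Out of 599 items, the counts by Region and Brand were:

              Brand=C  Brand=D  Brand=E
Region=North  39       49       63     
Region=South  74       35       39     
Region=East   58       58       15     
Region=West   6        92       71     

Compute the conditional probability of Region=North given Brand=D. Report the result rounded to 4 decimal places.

0.2094

Total with Brand=D: 49 + 35 + 58 + 92 = 234.
P(Region=North | Brand=D) = 49/234 = 0.2094.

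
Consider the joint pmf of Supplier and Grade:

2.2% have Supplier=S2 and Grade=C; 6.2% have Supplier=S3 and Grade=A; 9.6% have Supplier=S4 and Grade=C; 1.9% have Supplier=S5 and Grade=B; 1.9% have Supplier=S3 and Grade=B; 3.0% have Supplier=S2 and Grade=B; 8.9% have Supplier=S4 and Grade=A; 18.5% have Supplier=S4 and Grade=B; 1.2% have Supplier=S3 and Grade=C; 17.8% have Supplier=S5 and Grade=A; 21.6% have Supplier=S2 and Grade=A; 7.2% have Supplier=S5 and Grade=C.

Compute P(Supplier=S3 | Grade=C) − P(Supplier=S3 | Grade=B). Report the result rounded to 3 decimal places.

P(Grade=C) = 0.022 + 0.012 + 0.096 + 0.072 = 0.202; P(Supplier=S3 | Grade=C) = 0.012/0.202 = 0.0594.
P(Grade=B) = 0.030 + 0.019 + 0.185 + 0.019 = 0.253; P(Supplier=S3 | Grade=B) = 0.019/0.253 = 0.0751.
Difference = -0.016.

-0.016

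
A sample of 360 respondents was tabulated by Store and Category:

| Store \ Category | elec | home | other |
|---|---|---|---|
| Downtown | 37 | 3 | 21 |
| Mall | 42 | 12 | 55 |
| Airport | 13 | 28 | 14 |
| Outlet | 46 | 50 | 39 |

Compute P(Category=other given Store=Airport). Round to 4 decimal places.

Total with Store=Airport: 13 + 28 + 14 = 55.
P(Category=other | Store=Airport) = 14/55 = 0.2545.

0.2545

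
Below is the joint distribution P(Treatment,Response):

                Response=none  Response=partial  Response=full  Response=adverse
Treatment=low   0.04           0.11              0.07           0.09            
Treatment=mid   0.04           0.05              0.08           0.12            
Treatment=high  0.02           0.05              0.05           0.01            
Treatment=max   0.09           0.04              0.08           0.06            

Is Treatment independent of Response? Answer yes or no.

no

P(Treatment=mid) = 0.29 and P(Response=adverse) = 0.28, so their product is 0.0812, but P(Treatment=mid, Response=adverse) = 0.12. Since these differ, Treatment and Response are not independent.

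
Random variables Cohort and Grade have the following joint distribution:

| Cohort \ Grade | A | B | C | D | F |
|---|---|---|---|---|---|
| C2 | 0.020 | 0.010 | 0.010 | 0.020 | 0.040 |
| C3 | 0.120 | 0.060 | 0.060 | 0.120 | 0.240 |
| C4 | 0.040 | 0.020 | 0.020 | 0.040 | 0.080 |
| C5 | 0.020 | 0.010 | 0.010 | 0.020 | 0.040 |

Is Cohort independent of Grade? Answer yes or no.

yes

Every cell satisfies P(Cohort,Grade) = P(Cohort)·P(Grade). For instance P(Cohort=C4) = 0.200, P(Grade=A) = 0.200, and 0.200×0.200 = 0.040 matches the joint entry. So Cohort and Grade are independent.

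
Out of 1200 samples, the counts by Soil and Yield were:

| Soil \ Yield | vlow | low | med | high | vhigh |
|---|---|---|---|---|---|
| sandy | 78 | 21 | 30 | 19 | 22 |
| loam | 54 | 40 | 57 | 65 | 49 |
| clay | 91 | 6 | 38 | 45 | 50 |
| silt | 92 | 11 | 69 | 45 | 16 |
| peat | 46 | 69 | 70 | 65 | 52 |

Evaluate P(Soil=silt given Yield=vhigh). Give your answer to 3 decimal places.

0.085

Total with Yield=vhigh: 22 + 49 + 50 + 16 + 52 = 189.
P(Soil=silt | Yield=vhigh) = 16/189 = 0.085.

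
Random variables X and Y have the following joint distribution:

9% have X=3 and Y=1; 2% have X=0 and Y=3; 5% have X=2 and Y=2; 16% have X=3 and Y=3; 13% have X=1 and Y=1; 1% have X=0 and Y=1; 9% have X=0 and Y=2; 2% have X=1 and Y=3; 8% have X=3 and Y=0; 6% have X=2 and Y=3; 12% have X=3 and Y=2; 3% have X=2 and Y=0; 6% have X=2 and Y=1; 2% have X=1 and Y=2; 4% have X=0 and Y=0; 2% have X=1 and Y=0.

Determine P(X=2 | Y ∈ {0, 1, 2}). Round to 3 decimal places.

P(Y=0) = 0.04 + 0.02 + 0.03 + 0.08 = 0.17.
P(Y=1) = 0.01 + 0.13 + 0.06 + 0.09 = 0.29.
P(Y=2) = 0.09 + 0.02 + 0.05 + 0.12 = 0.28.
P(Y ∈ {0, 1, 2}) = 0.17 + 0.29 + 0.28 = 0.74; P(X=2, Y ∈ {0, 1, 2}) = 0.03 + 0.06 + 0.05 = 0.14.
P(X=2 | Y ∈ {0, 1, 2}) = 0.14/0.74 = 0.189.

0.189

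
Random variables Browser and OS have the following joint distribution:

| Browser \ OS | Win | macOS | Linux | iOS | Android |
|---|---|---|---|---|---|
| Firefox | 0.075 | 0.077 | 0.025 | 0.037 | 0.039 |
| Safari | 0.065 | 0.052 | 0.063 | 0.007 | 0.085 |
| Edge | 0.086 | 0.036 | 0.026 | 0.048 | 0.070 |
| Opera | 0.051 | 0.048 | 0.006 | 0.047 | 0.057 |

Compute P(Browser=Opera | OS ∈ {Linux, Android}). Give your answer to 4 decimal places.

0.1698

P(OS=Linux) = 0.025 + 0.063 + 0.026 + 0.006 = 0.120.
P(OS=Android) = 0.039 + 0.085 + 0.070 + 0.057 = 0.251.
P(OS ∈ {Linux, Android}) = 0.120 + 0.251 = 0.371; P(Browser=Opera, OS ∈ {Linux, Android}) = 0.006 + 0.057 = 0.063.
P(Browser=Opera | OS ∈ {Linux, Android}) = 0.063/0.371 = 0.1698.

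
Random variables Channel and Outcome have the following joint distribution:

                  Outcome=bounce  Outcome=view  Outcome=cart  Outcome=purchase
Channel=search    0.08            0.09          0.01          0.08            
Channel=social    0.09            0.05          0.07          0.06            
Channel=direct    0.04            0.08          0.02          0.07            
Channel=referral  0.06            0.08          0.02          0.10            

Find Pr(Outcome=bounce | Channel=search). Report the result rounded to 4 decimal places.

P(Channel=search) = 0.08 + 0.09 + 0.01 + 0.08 = 0.26.
P(Outcome=bounce | Channel=search) = 0.08/0.26 = 0.3077.

0.3077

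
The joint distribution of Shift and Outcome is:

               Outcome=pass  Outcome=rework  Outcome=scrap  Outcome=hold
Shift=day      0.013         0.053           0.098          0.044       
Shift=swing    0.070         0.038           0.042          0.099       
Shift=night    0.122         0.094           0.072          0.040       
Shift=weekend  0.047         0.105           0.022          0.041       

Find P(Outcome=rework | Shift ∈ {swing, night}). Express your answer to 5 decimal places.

0.22877

P(Shift=swing) = 0.070 + 0.038 + 0.042 + 0.099 = 0.249.
P(Shift=night) = 0.122 + 0.094 + 0.072 + 0.040 = 0.328.
P(Shift ∈ {swing, night}) = 0.249 + 0.328 = 0.577; P(Outcome=rework, Shift ∈ {swing, night}) = 0.038 + 0.094 = 0.132.
P(Outcome=rework | Shift ∈ {swing, night}) = 0.132/0.577 = 0.22877.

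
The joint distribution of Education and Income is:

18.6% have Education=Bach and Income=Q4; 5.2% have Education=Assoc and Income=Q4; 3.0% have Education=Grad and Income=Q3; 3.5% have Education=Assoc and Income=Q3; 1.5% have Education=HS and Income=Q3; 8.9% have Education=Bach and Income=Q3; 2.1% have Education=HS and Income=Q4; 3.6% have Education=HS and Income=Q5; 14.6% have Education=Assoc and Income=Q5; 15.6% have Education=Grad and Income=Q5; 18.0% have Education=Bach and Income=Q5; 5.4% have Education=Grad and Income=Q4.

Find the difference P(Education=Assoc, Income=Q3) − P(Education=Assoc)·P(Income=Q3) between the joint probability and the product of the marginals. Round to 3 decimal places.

P(Education=Assoc) = 0.035 + 0.052 + 0.146 = 0.233.
P(Income=Q3) = 0.015 + 0.035 + 0.089 + 0.030 = 0.169.
P(Education=Assoc, Income=Q3) − P(Education=Assoc)P(Income=Q3) = 0.035 − 0.233×0.169 = -0.004.

-0.004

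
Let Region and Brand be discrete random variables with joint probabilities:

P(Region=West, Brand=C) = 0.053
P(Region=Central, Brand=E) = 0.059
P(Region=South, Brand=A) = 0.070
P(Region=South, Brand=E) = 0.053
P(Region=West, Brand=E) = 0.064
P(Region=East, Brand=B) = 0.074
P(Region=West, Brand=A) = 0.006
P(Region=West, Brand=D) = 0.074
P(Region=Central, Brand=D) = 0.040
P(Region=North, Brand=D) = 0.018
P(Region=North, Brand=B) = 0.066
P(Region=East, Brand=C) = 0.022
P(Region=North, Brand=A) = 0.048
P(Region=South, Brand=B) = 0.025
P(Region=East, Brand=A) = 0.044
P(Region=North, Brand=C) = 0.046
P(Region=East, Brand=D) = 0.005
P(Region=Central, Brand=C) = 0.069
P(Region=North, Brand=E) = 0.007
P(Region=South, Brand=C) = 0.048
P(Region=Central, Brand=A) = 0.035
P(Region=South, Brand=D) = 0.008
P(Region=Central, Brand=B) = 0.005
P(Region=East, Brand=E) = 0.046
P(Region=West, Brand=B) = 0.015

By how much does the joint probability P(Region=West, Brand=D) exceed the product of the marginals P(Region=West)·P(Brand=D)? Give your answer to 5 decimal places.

P(Region=West) = 0.006 + 0.015 + 0.053 + 0.074 + 0.064 = 0.212.
P(Brand=D) = 0.018 + 0.008 + 0.005 + 0.074 + 0.040 = 0.145.
P(Region=West, Brand=D) − P(Region=West)P(Brand=D) = 0.074 − 0.212×0.145 = 0.04326.

0.04326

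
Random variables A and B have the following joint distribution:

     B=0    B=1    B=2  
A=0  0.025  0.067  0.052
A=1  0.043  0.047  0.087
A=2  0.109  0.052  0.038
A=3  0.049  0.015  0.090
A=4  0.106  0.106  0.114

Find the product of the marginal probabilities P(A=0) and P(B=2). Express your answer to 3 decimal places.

0.055

P(A=0) = 0.025 + 0.067 + 0.052 = 0.144.
P(B=2) = 0.052 + 0.087 + 0.038 + 0.090 + 0.114 = 0.381.
Product: 0.144 × 0.381 = 0.055.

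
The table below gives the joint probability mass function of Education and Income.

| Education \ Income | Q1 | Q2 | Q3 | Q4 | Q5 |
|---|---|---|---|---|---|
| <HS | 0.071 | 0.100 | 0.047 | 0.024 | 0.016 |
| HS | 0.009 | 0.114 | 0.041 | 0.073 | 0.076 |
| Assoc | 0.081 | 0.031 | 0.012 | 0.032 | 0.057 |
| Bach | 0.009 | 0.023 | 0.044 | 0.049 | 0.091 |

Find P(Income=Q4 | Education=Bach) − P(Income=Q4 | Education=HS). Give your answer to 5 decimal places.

-0.00637

P(Education=Bach) = 0.009 + 0.023 + 0.044 + 0.049 + 0.091 = 0.216; P(Income=Q4 | Education=Bach) = 0.049/0.216 = 0.226852.
P(Education=HS) = 0.009 + 0.114 + 0.041 + 0.073 + 0.076 = 0.313; P(Income=Q4 | Education=HS) = 0.073/0.313 = 0.233227.
Difference = -0.00637.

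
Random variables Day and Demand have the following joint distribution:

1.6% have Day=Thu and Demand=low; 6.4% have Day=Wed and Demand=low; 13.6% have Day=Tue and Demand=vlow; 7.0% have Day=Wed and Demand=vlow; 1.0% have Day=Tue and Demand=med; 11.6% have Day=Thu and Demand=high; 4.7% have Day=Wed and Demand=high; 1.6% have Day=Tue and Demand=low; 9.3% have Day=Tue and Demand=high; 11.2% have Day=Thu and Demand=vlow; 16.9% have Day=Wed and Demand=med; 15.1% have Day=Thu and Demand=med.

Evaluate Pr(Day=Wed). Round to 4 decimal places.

0.3500

P(Day=Wed) = 0.070 + 0.064 + 0.169 + 0.047 = 0.350.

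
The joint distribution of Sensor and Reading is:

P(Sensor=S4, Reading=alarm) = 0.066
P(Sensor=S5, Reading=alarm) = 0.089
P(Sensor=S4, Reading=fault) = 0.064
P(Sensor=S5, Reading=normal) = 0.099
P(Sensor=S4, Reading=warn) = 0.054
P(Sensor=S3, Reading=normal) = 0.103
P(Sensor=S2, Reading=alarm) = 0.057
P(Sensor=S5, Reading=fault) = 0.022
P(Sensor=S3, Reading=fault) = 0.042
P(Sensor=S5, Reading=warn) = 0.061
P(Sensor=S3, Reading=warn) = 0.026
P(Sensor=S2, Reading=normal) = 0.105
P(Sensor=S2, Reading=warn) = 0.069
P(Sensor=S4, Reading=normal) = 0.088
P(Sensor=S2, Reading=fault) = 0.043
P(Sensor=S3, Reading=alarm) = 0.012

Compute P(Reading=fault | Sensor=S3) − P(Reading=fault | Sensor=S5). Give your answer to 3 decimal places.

0.148

P(Sensor=S3) = 0.103 + 0.026 + 0.012 + 0.042 = 0.183; P(Reading=fault | Sensor=S3) = 0.042/0.183 = 0.2295.
P(Sensor=S5) = 0.099 + 0.061 + 0.089 + 0.022 = 0.271; P(Reading=fault | Sensor=S5) = 0.022/0.271 = 0.0812.
Difference = 0.148.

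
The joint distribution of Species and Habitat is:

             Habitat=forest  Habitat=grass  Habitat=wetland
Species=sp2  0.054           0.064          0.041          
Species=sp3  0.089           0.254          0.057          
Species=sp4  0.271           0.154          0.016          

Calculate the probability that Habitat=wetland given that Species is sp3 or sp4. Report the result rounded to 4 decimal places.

0.0868

P(Species=sp3) = 0.089 + 0.254 + 0.057 = 0.400.
P(Species=sp4) = 0.271 + 0.154 + 0.016 = 0.441.
P(Species ∈ {sp3, sp4}) = 0.400 + 0.441 = 0.841; P(Habitat=wetland, Species ∈ {sp3, sp4}) = 0.057 + 0.016 = 0.073.
P(Habitat=wetland | Species ∈ {sp3, sp4}) = 0.073/0.841 = 0.0868.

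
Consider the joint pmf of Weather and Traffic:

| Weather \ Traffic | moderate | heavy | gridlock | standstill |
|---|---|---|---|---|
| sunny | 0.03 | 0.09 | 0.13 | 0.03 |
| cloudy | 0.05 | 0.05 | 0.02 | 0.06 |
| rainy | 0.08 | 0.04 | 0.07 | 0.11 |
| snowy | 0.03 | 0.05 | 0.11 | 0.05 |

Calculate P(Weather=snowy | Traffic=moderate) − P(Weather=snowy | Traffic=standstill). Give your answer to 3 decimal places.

P(Traffic=moderate) = 0.03 + 0.05 + 0.08 + 0.03 = 0.19; P(Weather=snowy | Traffic=moderate) = 0.03/0.19 = 0.1579.
P(Traffic=standstill) = 0.03 + 0.06 + 0.11 + 0.05 = 0.25; P(Weather=snowy | Traffic=standstill) = 0.05/0.25 = 0.2000.
Difference = -0.042.

-0.042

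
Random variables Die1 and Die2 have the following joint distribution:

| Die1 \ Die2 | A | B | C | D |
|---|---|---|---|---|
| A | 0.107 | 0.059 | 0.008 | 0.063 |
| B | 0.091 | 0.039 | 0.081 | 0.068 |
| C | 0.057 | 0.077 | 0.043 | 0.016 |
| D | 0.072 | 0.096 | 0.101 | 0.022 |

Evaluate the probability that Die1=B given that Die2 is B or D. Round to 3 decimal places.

0.243

P(Die2=B) = 0.059 + 0.039 + 0.077 + 0.096 = 0.271.
P(Die2=D) = 0.063 + 0.068 + 0.016 + 0.022 = 0.169.
P(Die2 ∈ {B, D}) = 0.271 + 0.169 = 0.440; P(Die1=B, Die2 ∈ {B, D}) = 0.039 + 0.068 = 0.107.
P(Die1=B | Die2 ∈ {B, D}) = 0.107/0.440 = 0.243.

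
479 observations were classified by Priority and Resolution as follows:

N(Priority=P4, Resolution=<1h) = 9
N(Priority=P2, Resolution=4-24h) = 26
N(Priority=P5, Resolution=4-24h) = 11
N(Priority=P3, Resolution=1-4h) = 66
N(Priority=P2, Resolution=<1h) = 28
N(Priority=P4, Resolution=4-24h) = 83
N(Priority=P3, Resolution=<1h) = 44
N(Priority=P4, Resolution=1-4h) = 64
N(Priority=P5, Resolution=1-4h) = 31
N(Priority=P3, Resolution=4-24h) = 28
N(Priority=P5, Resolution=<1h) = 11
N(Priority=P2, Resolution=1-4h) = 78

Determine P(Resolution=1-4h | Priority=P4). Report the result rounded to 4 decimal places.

Total with Priority=P4: 9 + 64 + 83 = 156.
P(Resolution=1-4h | Priority=P4) = 64/156 = 0.4103.

0.4103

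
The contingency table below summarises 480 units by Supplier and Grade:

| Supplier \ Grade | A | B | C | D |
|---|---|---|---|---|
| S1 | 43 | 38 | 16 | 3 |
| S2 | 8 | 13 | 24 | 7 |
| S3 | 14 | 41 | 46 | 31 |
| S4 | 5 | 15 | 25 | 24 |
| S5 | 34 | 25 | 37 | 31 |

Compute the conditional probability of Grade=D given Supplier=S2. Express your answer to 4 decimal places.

Total with Supplier=S2: 8 + 13 + 24 + 7 = 52.
P(Grade=D | Supplier=S2) = 7/52 = 0.1346.

0.1346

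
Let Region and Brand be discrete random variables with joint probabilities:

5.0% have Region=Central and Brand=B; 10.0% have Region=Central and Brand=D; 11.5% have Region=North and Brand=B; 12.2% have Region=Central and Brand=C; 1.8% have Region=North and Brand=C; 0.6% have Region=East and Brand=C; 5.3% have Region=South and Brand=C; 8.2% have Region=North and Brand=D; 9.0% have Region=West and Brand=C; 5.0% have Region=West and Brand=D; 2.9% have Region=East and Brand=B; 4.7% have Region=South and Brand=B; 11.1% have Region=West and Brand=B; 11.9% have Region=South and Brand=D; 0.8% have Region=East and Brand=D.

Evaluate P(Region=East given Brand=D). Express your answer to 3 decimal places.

P(Brand=D) = 0.082 + 0.119 + 0.008 + 0.050 + 0.100 = 0.359.
P(Region=East | Brand=D) = 0.008/0.359 = 0.022.

0.022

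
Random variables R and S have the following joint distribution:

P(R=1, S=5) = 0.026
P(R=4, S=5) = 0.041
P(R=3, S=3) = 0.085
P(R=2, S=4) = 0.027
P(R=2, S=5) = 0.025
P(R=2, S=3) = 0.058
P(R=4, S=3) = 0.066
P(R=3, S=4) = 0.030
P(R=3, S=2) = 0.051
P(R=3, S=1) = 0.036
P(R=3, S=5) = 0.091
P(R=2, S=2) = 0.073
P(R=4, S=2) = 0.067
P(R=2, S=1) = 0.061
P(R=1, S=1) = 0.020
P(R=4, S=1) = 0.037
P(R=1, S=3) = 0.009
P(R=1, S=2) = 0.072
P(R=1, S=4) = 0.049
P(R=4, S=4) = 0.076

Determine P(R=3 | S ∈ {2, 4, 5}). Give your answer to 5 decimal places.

P(S=2) = 0.072 + 0.073 + 0.051 + 0.067 = 0.263.
P(S=4) = 0.049 + 0.027 + 0.030 + 0.076 = 0.182.
P(S=5) = 0.026 + 0.025 + 0.091 + 0.041 = 0.183.
P(S ∈ {2, 4, 5}) = 0.263 + 0.182 + 0.183 = 0.628; P(R=3, S ∈ {2, 4, 5}) = 0.051 + 0.030 + 0.091 = 0.172.
P(R=3 | S ∈ {2, 4, 5}) = 0.172/0.628 = 0.27389.

0.27389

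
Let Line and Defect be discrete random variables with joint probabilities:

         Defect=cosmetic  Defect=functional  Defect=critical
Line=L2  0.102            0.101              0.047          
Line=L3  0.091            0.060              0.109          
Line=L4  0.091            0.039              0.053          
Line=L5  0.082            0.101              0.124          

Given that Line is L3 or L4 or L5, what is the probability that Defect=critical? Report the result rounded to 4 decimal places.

P(Line=L3) = 0.091 + 0.060 + 0.109 = 0.260.
P(Line=L4) = 0.091 + 0.039 + 0.053 = 0.183.
P(Line=L5) = 0.082 + 0.101 + 0.124 = 0.307.
P(Line ∈ {L3, L4, L5}) = 0.260 + 0.183 + 0.307 = 0.750; P(Defect=critical, Line ∈ {L3, L4, L5}) = 0.109 + 0.053 + 0.124 = 0.286.
P(Defect=critical | Line ∈ {L3, L4, L5}) = 0.286/0.750 = 0.3813.

0.3813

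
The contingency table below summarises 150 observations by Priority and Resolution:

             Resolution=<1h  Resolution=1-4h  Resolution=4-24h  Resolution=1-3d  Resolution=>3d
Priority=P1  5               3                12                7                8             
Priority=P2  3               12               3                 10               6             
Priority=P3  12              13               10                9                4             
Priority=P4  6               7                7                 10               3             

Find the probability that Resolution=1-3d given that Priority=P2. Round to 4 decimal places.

0.2941

Total with Priority=P2: 3 + 12 + 3 + 10 + 6 = 34.
P(Resolution=1-3d | Priority=P2) = 10/34 = 0.2941.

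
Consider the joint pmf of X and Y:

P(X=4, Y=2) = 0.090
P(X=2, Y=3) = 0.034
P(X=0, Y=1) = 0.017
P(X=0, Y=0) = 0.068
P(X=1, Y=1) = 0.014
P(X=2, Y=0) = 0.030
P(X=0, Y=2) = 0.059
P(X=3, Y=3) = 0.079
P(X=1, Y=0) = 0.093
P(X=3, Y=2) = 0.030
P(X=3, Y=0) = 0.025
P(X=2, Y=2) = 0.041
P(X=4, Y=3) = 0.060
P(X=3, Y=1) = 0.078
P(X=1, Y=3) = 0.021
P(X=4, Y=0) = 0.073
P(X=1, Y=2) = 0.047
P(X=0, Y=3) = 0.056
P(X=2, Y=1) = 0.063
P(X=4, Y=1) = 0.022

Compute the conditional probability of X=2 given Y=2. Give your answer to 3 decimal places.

0.154

P(Y=2) = 0.059 + 0.047 + 0.041 + 0.030 + 0.090 = 0.267.
P(X=2 | Y=2) = 0.041/0.267 = 0.154.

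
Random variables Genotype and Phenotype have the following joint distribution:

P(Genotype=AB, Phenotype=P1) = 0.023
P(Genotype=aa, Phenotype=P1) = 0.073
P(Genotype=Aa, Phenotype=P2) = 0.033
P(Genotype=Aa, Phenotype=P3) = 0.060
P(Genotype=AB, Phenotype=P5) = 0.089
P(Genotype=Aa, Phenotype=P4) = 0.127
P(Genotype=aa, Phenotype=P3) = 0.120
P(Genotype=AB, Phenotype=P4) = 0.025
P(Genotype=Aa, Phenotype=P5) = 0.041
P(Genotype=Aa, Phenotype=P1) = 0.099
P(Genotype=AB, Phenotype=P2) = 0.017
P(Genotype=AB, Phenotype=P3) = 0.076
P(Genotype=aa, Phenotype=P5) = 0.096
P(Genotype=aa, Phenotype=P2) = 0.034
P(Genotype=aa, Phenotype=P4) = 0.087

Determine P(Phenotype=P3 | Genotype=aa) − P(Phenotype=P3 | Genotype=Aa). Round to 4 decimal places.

P(Genotype=aa) = 0.073 + 0.034 + 0.120 + 0.087 + 0.096 = 0.410; P(Phenotype=P3 | Genotype=aa) = 0.120/0.410 = 0.29268.
P(Genotype=Aa) = 0.099 + 0.033 + 0.060 + 0.127 + 0.041 = 0.360; P(Phenotype=P3 | Genotype=Aa) = 0.060/0.360 = 0.16667.
Difference = 0.1260.

0.1260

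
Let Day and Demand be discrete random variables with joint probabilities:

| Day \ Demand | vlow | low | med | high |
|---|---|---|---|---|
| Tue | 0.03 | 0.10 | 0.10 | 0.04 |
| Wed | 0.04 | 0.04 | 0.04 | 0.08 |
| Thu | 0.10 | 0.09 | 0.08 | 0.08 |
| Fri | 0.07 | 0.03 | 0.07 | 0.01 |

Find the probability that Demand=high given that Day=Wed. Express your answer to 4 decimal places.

P(Day=Wed) = 0.04 + 0.04 + 0.04 + 0.08 = 0.20.
P(Demand=high | Day=Wed) = 0.08/0.20 = 0.4000.

0.4000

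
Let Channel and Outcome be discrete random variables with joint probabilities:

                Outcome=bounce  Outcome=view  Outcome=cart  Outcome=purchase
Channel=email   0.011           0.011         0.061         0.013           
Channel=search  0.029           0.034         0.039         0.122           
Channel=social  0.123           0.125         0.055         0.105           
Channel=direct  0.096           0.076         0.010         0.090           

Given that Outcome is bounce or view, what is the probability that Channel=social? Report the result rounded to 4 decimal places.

0.4911

P(Outcome=bounce) = 0.011 + 0.029 + 0.123 + 0.096 = 0.259.
P(Outcome=view) = 0.011 + 0.034 + 0.125 + 0.076 = 0.246.
P(Outcome ∈ {bounce, view}) = 0.259 + 0.246 = 0.505; P(Channel=social, Outcome ∈ {bounce, view}) = 0.123 + 0.125 = 0.248.
P(Channel=social | Outcome ∈ {bounce, view}) = 0.248/0.505 = 0.4911.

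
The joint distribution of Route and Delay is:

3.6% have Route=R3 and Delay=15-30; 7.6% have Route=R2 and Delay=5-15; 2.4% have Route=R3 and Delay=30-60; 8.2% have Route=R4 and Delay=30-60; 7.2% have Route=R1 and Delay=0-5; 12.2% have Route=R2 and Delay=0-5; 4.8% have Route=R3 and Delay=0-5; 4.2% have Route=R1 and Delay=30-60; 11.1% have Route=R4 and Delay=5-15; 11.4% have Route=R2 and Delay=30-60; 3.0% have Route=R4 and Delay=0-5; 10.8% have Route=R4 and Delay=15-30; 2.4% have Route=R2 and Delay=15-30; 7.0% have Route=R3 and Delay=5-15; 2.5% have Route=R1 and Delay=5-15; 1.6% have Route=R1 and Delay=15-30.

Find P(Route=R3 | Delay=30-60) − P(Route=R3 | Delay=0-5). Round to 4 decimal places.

-0.0849

P(Delay=30-60) = 0.042 + 0.114 + 0.024 + 0.082 = 0.262; P(Route=R3 | Delay=30-60) = 0.024/0.262 = 0.09160.
P(Delay=0-5) = 0.072 + 0.122 + 0.048 + 0.030 = 0.272; P(Route=R3 | Delay=0-5) = 0.048/0.272 = 0.17647.
Difference = -0.0849.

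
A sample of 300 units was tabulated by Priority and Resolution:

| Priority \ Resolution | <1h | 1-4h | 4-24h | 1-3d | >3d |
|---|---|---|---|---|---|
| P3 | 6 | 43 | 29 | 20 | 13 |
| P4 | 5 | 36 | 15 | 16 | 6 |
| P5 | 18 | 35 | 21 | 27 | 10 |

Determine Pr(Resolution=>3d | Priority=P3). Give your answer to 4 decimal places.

0.1171

Total with Priority=P3: 6 + 43 + 29 + 20 + 13 = 111.
P(Resolution=>3d | Priority=P3) = 13/111 = 0.1171.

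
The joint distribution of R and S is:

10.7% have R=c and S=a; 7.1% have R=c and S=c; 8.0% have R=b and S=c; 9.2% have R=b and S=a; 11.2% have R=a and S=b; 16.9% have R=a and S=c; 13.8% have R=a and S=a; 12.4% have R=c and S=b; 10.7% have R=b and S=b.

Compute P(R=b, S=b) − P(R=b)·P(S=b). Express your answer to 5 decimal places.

P(R=b) = 0.092 + 0.107 + 0.080 = 0.279.
P(S=b) = 0.112 + 0.107 + 0.124 = 0.343.
P(R=b, S=b) − P(R=b)P(S=b) = 0.107 − 0.279×0.343 = 0.01130.

0.01130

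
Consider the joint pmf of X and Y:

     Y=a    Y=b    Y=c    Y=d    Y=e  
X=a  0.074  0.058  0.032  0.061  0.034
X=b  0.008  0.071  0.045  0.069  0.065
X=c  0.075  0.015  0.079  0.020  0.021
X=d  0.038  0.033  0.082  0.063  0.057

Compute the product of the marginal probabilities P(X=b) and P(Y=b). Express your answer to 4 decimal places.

P(X=b) = 0.008 + 0.071 + 0.045 + 0.069 + 0.065 = 0.258.
P(Y=b) = 0.058 + 0.071 + 0.015 + 0.033 = 0.177.
Product: 0.258 × 0.177 = 0.0457.

0.0457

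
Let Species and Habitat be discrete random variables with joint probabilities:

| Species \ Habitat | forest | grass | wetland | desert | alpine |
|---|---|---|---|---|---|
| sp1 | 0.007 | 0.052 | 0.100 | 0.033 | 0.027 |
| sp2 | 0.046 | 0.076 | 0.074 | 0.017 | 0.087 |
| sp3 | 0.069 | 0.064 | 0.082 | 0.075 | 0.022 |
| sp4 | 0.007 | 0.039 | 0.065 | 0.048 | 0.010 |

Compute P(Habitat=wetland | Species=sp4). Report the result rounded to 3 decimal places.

P(Species=sp4) = 0.007 + 0.039 + 0.065 + 0.048 + 0.010 = 0.169.
P(Habitat=wetland | Species=sp4) = 0.065/0.169 = 0.385.

0.385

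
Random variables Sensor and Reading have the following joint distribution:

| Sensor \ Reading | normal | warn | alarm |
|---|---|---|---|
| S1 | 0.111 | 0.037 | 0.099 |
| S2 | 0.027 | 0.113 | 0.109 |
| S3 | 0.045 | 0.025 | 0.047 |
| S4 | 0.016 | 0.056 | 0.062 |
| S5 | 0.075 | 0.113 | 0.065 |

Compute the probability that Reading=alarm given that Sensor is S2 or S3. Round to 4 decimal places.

P(Sensor=S2) = 0.027 + 0.113 + 0.109 = 0.249.
P(Sensor=S3) = 0.045 + 0.025 + 0.047 = 0.117.
P(Sensor ∈ {S2, S3}) = 0.249 + 0.117 = 0.366; P(Reading=alarm, Sensor ∈ {S2, S3}) = 0.109 + 0.047 = 0.156.
P(Reading=alarm | Sensor ∈ {S2, S3}) = 0.156/0.366 = 0.4262.

0.4262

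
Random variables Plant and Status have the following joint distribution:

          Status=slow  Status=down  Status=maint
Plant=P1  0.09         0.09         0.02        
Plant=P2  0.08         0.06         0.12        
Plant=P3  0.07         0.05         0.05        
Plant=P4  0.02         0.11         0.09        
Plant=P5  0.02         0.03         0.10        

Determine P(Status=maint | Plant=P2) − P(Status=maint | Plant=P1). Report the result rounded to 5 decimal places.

P(Plant=P2) = 0.08 + 0.06 + 0.12 = 0.26; P(Status=maint | Plant=P2) = 0.12/0.26 = 0.461538.
P(Plant=P1) = 0.09 + 0.09 + 0.02 = 0.20; P(Status=maint | Plant=P1) = 0.02/0.20 = 0.100000.
Difference = 0.36154.

0.36154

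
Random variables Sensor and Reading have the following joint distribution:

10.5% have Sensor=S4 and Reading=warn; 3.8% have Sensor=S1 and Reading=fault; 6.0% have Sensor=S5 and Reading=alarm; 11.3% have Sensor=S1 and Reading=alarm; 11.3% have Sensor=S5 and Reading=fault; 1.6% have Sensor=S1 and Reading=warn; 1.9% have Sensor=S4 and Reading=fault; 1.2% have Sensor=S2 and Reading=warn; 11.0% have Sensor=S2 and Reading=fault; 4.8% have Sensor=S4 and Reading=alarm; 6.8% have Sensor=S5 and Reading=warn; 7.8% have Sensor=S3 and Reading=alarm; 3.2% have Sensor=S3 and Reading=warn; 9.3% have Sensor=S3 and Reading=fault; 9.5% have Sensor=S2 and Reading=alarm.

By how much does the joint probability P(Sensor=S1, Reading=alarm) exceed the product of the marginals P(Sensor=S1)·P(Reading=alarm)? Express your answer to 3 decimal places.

0.047

P(Sensor=S1) = 0.016 + 0.113 + 0.038 = 0.167.
P(Reading=alarm) = 0.113 + 0.095 + 0.078 + 0.048 + 0.060 = 0.394.
P(Sensor=S1, Reading=alarm) − P(Sensor=S1)P(Reading=alarm) = 0.113 − 0.167×0.394 = 0.047.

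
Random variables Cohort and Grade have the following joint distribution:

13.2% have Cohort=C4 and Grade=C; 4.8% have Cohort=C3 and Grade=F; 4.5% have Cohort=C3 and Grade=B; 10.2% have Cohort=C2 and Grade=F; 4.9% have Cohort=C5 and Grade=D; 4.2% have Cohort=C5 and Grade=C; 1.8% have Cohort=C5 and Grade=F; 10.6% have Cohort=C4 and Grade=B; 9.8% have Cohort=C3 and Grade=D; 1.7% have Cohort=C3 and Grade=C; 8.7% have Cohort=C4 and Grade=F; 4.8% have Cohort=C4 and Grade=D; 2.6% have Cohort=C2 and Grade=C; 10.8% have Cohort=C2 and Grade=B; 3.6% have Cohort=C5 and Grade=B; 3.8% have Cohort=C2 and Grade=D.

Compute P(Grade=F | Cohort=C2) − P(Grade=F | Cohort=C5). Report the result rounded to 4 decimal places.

P(Cohort=C2) = 0.108 + 0.026 + 0.038 + 0.102 = 0.274; P(Grade=F | Cohort=C2) = 0.102/0.274 = 0.37226.
P(Cohort=C5) = 0.036 + 0.042 + 0.049 + 0.018 = 0.145; P(Grade=F | Cohort=C5) = 0.018/0.145 = 0.12414.
Difference = 0.2481.

0.2481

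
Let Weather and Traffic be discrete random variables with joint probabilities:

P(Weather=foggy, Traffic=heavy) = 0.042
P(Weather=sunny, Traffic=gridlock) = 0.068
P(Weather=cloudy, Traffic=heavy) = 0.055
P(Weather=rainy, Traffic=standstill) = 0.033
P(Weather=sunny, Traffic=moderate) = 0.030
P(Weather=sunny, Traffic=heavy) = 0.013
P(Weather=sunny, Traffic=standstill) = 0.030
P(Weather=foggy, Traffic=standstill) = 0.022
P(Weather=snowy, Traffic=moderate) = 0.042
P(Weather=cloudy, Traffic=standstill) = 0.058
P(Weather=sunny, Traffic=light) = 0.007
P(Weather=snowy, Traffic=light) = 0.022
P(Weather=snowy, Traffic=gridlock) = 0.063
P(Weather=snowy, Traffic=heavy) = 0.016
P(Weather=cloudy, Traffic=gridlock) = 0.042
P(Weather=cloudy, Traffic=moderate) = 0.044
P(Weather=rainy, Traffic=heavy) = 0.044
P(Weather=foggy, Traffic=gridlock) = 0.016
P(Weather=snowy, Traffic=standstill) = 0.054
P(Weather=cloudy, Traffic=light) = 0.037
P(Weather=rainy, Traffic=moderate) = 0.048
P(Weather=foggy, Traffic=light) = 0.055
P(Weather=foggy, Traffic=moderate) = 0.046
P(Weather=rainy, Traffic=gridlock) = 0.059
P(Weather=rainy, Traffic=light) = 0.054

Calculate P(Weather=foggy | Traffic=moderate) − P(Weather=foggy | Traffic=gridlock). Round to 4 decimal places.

0.1545

P(Traffic=moderate) = 0.030 + 0.044 + 0.048 + 0.042 + 0.046 = 0.210; P(Weather=foggy | Traffic=moderate) = 0.046/0.210 = 0.21905.
P(Traffic=gridlock) = 0.068 + 0.042 + 0.059 + 0.063 + 0.016 = 0.248; P(Weather=foggy | Traffic=gridlock) = 0.016/0.248 = 0.06452.
Difference = 0.1545.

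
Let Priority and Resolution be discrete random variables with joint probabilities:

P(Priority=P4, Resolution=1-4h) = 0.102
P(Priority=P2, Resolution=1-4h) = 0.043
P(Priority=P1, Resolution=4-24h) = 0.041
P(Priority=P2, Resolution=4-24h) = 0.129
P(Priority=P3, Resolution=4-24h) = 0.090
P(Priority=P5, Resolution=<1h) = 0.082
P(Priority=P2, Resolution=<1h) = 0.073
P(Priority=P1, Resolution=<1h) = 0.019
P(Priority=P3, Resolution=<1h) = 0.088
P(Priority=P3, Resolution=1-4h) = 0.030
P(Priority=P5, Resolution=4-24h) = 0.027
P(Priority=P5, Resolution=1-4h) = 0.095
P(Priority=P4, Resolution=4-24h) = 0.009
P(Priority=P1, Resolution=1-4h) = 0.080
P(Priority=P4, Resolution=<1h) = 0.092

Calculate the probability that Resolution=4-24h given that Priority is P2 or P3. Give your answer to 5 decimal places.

P(Priority=P2) = 0.073 + 0.043 + 0.129 = 0.245.
P(Priority=P3) = 0.088 + 0.030 + 0.090 = 0.208.
P(Priority ∈ {P2, P3}) = 0.245 + 0.208 = 0.453; P(Resolution=4-24h, Priority ∈ {P2, P3}) = 0.129 + 0.090 = 0.219.
P(Resolution=4-24h | Priority ∈ {P2, P3}) = 0.219/0.453 = 0.48344.

0.48344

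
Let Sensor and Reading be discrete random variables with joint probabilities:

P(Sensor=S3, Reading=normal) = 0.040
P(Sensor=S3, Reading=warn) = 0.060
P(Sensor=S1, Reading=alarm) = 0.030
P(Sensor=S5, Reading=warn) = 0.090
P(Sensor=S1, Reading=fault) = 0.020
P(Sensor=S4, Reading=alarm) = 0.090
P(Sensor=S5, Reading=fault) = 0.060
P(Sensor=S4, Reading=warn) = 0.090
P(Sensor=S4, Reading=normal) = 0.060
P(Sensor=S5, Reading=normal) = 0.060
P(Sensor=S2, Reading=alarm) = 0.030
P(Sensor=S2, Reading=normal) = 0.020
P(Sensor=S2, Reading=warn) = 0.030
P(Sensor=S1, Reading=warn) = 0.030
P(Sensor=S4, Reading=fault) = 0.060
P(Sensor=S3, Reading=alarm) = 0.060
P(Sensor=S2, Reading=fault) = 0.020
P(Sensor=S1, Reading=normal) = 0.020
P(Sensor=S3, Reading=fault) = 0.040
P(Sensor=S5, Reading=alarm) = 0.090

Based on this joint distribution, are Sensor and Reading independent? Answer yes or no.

Every cell satisfies P(Sensor,Reading) = P(Sensor)·P(Reading). For instance P(Sensor=S5) = 0.300, P(Reading=alarm) = 0.300, and 0.300×0.300 = 0.090 matches the joint entry. So Sensor and Reading are independent.

yes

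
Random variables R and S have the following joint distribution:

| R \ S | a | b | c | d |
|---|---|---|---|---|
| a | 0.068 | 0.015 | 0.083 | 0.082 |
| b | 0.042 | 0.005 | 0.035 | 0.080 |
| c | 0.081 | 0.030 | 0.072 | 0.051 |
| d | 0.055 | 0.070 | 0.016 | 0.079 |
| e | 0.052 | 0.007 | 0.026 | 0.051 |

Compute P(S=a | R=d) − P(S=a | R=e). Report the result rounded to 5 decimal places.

P(R=d) = 0.055 + 0.070 + 0.016 + 0.079 = 0.220; P(S=a | R=d) = 0.055/0.220 = 0.250000.
P(R=e) = 0.052 + 0.007 + 0.026 + 0.051 = 0.136; P(S=a | R=e) = 0.052/0.136 = 0.382353.
Difference = -0.13235.

-0.13235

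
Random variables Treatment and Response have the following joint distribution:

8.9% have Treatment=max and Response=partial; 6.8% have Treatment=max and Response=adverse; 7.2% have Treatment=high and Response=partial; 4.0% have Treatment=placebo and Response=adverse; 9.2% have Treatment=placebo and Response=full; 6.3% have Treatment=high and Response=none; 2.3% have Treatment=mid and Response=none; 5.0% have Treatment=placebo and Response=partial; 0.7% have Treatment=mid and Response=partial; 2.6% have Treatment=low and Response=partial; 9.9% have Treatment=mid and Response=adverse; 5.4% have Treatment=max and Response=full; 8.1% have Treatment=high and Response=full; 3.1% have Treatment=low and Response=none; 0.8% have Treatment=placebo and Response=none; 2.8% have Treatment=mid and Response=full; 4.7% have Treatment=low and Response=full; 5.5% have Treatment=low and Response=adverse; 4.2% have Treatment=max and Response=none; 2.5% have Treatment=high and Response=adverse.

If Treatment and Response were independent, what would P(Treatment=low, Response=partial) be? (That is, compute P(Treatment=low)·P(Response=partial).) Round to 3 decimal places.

P(Treatment=low) = 0.031 + 0.026 + 0.047 + 0.055 = 0.159.
P(Response=partial) = 0.050 + 0.026 + 0.007 + 0.072 + 0.089 = 0.244.
Product: 0.159 × 0.244 = 0.039.

0.039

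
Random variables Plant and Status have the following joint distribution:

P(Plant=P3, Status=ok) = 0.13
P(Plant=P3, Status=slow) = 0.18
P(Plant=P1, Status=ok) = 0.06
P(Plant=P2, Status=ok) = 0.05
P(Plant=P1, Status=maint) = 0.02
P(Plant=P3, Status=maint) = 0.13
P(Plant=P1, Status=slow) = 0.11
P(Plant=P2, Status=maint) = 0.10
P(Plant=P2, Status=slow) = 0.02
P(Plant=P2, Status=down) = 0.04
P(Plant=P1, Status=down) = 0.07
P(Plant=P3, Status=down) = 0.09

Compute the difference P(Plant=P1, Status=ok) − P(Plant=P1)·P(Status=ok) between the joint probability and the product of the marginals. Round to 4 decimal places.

P(Plant=P1) = 0.06 + 0.11 + 0.07 + 0.02 = 0.26.
P(Status=ok) = 0.06 + 0.05 + 0.13 = 0.24.
P(Plant=P1, Status=ok) − P(Plant=P1)P(Status=ok) = 0.06 − 0.26×0.24 = -0.0024.

-0.0024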